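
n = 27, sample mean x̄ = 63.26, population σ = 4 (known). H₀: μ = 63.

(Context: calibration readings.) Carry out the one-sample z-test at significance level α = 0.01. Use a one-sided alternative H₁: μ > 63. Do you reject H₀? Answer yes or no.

SE = σ/√n = 4/√27 = 0.7698
z = (x̄−μ₀)/SE = (63.26−63)/0.7698 = 0.3377
p-value (one-sided, H₁ greater) = 0.36778
At α=0.01: p ≥ α → fail to reject H₀

reject H₀: no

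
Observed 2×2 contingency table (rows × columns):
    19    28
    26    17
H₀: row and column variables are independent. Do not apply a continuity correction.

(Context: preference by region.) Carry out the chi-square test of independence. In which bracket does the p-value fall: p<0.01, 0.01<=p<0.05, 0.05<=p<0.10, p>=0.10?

p-value bracket: 0.05<=p<0.10

Row totals [47, 43], col totals [45, 45], n=90
χ² = (19−23.50)²/23.50 + (28−23.50)²/23.50 + (26−21.50)²/21.50 + (17−21.50)²/21.50 = 3.6071
df = 1
p-value (upper-tail) = 0.05753
→ bracket: 0.05<=p<0.10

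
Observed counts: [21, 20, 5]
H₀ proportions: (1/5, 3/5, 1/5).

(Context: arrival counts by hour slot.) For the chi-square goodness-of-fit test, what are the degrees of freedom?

degrees of freedom = 2

df = k − 1 = 3 − 1 = 2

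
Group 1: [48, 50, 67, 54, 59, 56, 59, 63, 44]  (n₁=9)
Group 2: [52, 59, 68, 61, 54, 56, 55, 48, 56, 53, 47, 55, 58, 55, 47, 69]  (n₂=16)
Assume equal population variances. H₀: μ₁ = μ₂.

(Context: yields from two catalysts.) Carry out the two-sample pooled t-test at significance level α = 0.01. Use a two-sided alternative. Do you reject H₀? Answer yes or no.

x̄₁=55.556, s₁=7.367, n₁=9
x̄₂=55.812, s₂=6.369, n₂=16
s_p² = [8·7.367² + 15·6.369²]/23 = 45.3330
SE = √(s_p²·(1/9+1/16)) = 2.8054
t = (55.556−55.812)/2.8054 = -0.0916
df = 23
p-value (two-sided) = 0.92782
At α=0.01: p ≥ α → fail to reject H₀

reject H₀: no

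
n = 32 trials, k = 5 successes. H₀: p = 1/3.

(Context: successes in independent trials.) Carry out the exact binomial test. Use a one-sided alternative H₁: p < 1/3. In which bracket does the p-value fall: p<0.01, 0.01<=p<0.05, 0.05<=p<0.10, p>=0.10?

p-value bracket: 0.01<=p<0.05

Exact binomial: n=32, k=5, p₀=1/3=0.3333
P(X≤5) from Σ C(n,i)·p₀^i·(1−p₀)^(n−i)
p-value (one-sided, H₁ less) = 0.02156
→ bracket: 0.01<=p<0.05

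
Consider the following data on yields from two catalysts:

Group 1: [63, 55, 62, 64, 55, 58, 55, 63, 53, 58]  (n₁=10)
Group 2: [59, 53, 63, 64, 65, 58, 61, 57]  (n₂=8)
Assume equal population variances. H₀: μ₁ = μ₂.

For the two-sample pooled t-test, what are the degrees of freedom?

degrees of freedom = 16

df = n₁ + n₂ − 2 = 10 + 8 − 2 = 16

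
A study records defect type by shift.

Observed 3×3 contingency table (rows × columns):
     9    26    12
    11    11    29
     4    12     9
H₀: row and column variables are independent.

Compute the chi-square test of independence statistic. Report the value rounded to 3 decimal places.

test statistic = 13.864

Row totals [47, 51, 25], col totals [24, 49, 50], n=123
χ² = (9−9.17)²/9.17 + (26−18.72)²/18.72 + (12−19.11)²/19.11 + (11−9.95)²/9.95 + (11−20.32)²/20.32 + (29−20.73)²/20.73 + (4−4.88)²/4.88 + (12−9.96)²/9.96 + (9−10.16)²/10.16 = 13.8636
df = 4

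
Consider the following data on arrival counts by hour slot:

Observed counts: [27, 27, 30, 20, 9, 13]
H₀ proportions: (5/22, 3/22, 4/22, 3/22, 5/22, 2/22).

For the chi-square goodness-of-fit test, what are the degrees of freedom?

degrees of freedom = 5

df = k − 1 = 6 − 1 = 5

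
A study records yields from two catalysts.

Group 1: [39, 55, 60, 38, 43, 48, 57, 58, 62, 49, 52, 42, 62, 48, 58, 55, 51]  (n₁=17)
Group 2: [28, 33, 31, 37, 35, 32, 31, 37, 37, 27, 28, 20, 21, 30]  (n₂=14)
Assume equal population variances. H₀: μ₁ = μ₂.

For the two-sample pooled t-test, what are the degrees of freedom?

df = n₁ + n₂ − 2 = 17 + 14 − 2 = 29

degrees of freedom = 29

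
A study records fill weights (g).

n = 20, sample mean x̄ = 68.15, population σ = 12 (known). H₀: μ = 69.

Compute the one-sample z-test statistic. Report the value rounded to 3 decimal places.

SE = σ/√n = 12/√20 = 2.6833
z = (x̄−μ₀)/SE = (68.15−69)/2.6833 = -0.3168

test statistic = -0.317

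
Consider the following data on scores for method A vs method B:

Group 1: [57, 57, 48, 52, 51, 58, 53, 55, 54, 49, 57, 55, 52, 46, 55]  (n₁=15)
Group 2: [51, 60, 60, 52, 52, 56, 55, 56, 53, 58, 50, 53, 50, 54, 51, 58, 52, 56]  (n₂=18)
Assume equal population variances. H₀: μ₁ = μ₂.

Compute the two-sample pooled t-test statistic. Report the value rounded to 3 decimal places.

x̄₁=53.267, s₁=3.595, n₁=15
x̄₂=54.278, s₂=3.250, n₂=18
s_p² = [14·3.595² + 17·3.250²]/31 = 11.6305
SE = √(s_p²·(1/15+1/18)) = 1.1923
t = (53.267−54.278)/1.1923 = -0.8481
df = 31

test statistic = -0.848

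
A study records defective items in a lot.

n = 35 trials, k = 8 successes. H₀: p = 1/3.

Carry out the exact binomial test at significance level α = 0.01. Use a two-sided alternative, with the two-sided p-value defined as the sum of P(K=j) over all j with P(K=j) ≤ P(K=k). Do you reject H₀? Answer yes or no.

Exact binomial: n=35, k=8, p₀=1/3=0.3333
P(X=j) = C(n,j)·p₀^j·(1−p₀)^(n−j); p = Σ P(X=j) over j with P(X=j) ≤ P(X=8)
p-value (two-sided) = 0.21327
At α=0.01: p ≥ α → fail to reject H₀

reject H₀: no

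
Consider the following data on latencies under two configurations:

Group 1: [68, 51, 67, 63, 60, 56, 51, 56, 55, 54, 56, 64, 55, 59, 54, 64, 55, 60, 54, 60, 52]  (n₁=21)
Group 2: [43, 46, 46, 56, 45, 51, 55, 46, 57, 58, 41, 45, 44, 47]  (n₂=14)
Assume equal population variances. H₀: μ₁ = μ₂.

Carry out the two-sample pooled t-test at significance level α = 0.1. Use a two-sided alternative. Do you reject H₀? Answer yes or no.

reject H₀: yes

x̄₁=57.810, s₁=5.056, n₁=21
x̄₂=48.571, s₂=5.680, n₂=14
s_p² = [20·5.056² + 13·5.680²]/33 = 28.2020
SE = √(s_p²·(1/21+1/14)) = 1.8323
t = (57.810−48.571)/1.8323 = 5.0418
df = 33
p-value (two-sided) = 0.00002
At α=0.1: p < α → reject H₀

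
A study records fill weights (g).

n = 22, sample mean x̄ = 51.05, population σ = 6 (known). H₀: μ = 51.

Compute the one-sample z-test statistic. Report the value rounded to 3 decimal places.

SE = σ/√n = 6/√22 = 1.2792
z = (x̄−μ₀)/SE = (51.05−51)/1.2792 = 0.0391

test statistic = 0.039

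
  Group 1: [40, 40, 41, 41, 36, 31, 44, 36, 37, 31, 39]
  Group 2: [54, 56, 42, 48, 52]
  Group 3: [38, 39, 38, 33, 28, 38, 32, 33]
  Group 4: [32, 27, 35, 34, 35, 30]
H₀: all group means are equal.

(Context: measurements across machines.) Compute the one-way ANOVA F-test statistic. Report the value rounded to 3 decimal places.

Group means [37.82, 50.40, 34.88, 32.17], grand mean 38.000
SSB = Σnᵢ(x̄ᵢ−x̄)² = 1051.455; SSW = ΣΣ(x−x̄ᵢ)² = 452.545
MSB = 1051.455/3 = 350.4851; MSW = 452.545/26 = 17.4056
F = MSB/MSW = 20.1364
df = (3, 26)

test statistic = 20.136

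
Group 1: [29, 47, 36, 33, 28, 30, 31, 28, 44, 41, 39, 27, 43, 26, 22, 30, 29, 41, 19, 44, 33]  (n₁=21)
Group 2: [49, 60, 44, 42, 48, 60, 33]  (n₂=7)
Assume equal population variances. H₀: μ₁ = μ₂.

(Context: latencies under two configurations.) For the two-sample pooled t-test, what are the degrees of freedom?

degrees of freedom = 26

df = n₁ + n₂ − 2 = 21 + 7 − 2 = 26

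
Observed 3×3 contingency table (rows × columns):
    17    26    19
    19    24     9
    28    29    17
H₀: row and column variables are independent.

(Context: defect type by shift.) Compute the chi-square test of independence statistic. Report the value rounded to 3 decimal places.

Row totals [62, 52, 74], col totals [64, 79, 45], n=188
χ² = (17−21.11)²/21.11 + (26−26.05)²/26.05 + (19−14.84)²/14.84 + (19−17.70)²/17.70 + (24−21.85)²/21.85 + (9−12.45)²/12.45 + (28−25.19)²/25.19 + (29−31.10)²/31.10 + (17−17.71)²/17.71 = 3.7089
df = 4

test statistic = 3.709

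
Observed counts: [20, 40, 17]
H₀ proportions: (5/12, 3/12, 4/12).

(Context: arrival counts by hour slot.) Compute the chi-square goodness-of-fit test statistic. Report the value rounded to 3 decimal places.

n = 77; E_i = n·p_i = [32.08, 19.25, 25.67]
χ² = (20−32.08)²/32.08 + (40−19.25)²/19.25 + (17−25.67)²/25.67 = 29.8442
df = 2

test statistic = 29.844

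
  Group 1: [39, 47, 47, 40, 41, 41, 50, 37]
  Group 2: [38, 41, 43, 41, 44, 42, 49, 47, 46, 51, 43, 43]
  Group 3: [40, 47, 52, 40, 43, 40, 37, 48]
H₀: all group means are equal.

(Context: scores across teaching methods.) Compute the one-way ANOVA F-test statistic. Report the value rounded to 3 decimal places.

Group means [42.75, 44.00, 43.38], grand mean 43.464
SSB = Σnᵢ(x̄ᵢ−x̄)² = 7.589; SSW = ΣΣ(x−x̄ᵢ)² = 481.375
MSB = 7.589/2 = 3.7946; MSW = 481.375/25 = 19.2550
F = MSB/MSW = 0.1971
df = (2, 25)

test statistic = 0.197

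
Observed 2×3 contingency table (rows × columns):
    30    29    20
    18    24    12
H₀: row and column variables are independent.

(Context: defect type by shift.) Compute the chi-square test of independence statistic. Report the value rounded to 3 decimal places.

Row totals [79, 54], col totals [48, 53, 32], n=133
χ² = (30−28.51)²/28.51 + (29−31.48)²/31.48 + (20−19.01)²/19.01 + (18−19.49)²/19.49 + (24−21.52)²/21.52 + (12−12.99)²/12.99 = 0.8007
df = 2

test statistic = 0.801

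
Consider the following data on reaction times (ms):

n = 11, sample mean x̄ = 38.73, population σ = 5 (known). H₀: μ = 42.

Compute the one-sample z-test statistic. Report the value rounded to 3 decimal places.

test statistic = -2.169

SE = σ/√n = 5/√11 = 1.5076
z = (x̄−μ₀)/SE = (38.73−42)/1.5076 = -2.1691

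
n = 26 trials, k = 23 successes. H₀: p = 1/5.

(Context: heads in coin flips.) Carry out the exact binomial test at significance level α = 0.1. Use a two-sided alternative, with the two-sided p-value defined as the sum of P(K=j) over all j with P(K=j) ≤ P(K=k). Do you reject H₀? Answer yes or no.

reject H₀: yes

Exact binomial: n=26, k=23, p₀=1/5=0.2000
P(X=j) = C(n,j)·p₀^j·(1−p₀)^(n−j); p = Σ P(X=j) over j with P(X=j) ≤ P(X=23)
p-value (two-sided) = 0.00000
At α=0.1: p < α → reject H₀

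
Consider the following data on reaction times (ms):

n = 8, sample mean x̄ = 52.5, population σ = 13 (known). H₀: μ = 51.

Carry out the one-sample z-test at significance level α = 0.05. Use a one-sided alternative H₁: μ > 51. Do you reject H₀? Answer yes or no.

SE = σ/√n = 13/√8 = 4.5962
z = (x̄−μ₀)/SE = (52.5−51)/4.5962 = 0.3264
p-value (one-sided, H₁ greater) = 0.37208
At α=0.05: p ≥ α → fail to reject H₀

reject H₀: no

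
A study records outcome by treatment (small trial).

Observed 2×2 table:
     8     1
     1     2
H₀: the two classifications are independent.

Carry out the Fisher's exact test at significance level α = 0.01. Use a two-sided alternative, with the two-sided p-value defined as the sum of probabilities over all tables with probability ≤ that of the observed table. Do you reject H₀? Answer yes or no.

reject H₀: no

Margins: r₁=9, r₂=3, c₁=9, c₂=3, n=12
p_obs = C(9,8)·C(3,1)/C(12,9); sum pmf over tables with pmf ≤ p_obs
p-value (two-sided) = 0.12727
At α=0.01: p ≥ α → fail to reject H₀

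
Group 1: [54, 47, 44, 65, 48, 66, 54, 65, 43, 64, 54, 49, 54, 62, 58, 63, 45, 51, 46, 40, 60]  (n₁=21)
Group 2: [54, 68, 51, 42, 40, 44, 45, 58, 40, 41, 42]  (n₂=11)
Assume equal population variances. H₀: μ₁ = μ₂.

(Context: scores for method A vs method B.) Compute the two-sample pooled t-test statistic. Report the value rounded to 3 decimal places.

x̄₁=53.905, s₁=8.258, n₁=21
x̄₂=47.727, s₂=9.045, n₂=11
s_p² = [20·8.258² + 10·9.045²]/30 = 72.7330
SE = √(s_p²·(1/21+1/11)) = 3.1742
t = (53.905−47.727)/3.1742 = 1.9462
df = 30

test statistic = 1.946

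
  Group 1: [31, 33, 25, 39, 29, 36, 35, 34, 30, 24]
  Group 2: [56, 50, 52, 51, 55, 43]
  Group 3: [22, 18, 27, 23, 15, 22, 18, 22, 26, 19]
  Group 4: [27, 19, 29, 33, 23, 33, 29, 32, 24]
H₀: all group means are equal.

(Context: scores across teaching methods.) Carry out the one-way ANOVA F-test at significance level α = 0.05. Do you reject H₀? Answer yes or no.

Group means [31.60, 51.17, 21.20, 27.67], grand mean 30.971
SSB = Σnᵢ(x̄ᵢ−x̄)² = 3504.138; SSW = ΣΣ(x−x̄ᵢ)² = 626.833
MSB = 3504.138/3 = 1168.0460; MSW = 626.833/31 = 20.2204
F = MSB/MSW = 57.7656
df = (3, 31)
p-value (upper-tail) = 0.00000
At α=0.05: p < α → reject H₀

reject H₀: yes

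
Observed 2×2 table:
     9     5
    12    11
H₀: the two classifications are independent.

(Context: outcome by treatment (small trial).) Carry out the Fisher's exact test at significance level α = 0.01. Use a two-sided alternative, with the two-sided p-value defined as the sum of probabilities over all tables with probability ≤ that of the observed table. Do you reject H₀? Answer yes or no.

Margins: r₁=14, r₂=23, c₁=21, c₂=16, n=37
p_obs = C(14,9)·C(23,12)/C(37,21); sum pmf over tables with pmf ≤ p_obs
p-value (two-sided) = 0.51535
At α=0.01: p ≥ α → fail to reject H₀

reject H₀: no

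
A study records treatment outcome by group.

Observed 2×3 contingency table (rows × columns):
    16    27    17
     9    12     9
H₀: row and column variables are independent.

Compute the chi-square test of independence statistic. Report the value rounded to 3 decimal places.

Row totals [60, 30], col totals [25, 39, 26], n=90
χ² = (16−16.67)²/16.67 + (27−26.00)²/26.00 + (17−17.33)²/17.33 + (9−8.33)²/8.33 + (12−13.00)²/13.00 + (9−8.67)²/8.67 = 0.2146
df = 2

test statistic = 0.215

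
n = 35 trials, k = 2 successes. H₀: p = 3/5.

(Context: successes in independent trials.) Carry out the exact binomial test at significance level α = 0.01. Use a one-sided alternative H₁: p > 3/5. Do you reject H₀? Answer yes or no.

reject H₀: no

Exact binomial: n=35, k=2, p₀=3/5=0.6000
P(X≥2) from Σ C(n,i)·p₀^i·(1−p₀)^(n−i)
p-value (one-sided, H₁ greater) = 1.00000
At α=0.01: p ≥ α → fail to reject H₀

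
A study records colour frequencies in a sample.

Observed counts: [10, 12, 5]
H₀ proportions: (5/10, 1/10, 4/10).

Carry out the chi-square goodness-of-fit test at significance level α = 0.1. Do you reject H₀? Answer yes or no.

reject H₀: yes

n = 27; E_i = n·p_i = [13.50, 2.70, 10.80]
χ² = (10−13.50)²/13.50 + (12−2.70)²/2.70 + (5−10.80)²/10.80 = 36.0556
df = 2
p-value (upper-tail) = 0.00000
At α=0.1: p < α → reject H₀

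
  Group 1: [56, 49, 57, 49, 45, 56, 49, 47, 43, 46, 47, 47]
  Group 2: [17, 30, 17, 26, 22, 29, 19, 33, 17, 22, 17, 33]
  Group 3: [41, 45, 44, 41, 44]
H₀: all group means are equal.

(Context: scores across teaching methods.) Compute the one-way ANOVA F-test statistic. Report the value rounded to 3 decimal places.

Group means [49.25, 23.50, 43.00], grand mean 37.517
SSB = Σnᵢ(x̄ᵢ−x̄)² = 4159.991; SSW = ΣΣ(x−x̄ᵢ)² = 701.250
MSB = 4159.991/2 = 2079.9957; MSW = 701.250/26 = 26.9712
F = MSB/MSW = 77.1193
df = (2, 26)

test statistic = 77.119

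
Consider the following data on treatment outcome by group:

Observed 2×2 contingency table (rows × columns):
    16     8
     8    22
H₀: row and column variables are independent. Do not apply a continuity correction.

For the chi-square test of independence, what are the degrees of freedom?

degrees of freedom = 1

df = (r−1)(c−1) = (2−1)·(2−1) = 1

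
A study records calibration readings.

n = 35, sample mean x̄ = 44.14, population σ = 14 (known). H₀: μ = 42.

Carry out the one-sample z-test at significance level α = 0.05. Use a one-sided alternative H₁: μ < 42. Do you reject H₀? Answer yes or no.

SE = σ/√n = 14/√35 = 2.3664
z = (x̄−μ₀)/SE = (44.14−42)/2.3664 = 0.9043
p-value (one-sided, H₁ less) = 0.81709
At α=0.05: p ≥ α → fail to reject H₀

reject H₀: no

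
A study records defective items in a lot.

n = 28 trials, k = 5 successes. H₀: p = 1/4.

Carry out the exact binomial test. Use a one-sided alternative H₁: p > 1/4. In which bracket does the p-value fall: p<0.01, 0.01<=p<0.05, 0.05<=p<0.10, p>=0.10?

Exact binomial: n=28, k=5, p₀=1/4=0.2500
P(X≥5) from Σ C(n,i)·p₀^i·(1−p₀)^(n−i)
p-value (one-sided, H₁ greater) = 0.86461
→ bracket: p>=0.10

p-value bracket: p>=0.10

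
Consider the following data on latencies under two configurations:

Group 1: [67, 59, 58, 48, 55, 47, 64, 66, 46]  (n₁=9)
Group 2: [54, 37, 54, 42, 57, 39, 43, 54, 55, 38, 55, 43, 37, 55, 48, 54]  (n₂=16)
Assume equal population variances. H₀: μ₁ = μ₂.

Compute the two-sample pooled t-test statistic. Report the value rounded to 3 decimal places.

x̄₁=56.667, s₁=8.216, n₁=9
x̄₂=47.812, s₂=7.661, n₂=16
s_p² = [8·8.216² + 15·7.661²]/23 = 61.7582
SE = √(s_p²·(1/9+1/16)) = 3.2744
t = (56.667−47.812)/3.2744 = 2.7040
df = 23

test statistic = 2.704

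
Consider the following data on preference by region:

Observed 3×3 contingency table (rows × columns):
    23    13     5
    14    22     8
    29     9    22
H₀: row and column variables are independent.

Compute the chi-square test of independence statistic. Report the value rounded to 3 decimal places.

test statistic = 20.181

Row totals [41, 44, 60], col totals [66, 44, 35], n=145
χ² = (23−18.66)²/18.66 + (13−12.44)²/12.44 + (5−9.90)²/9.90 + (14−20.03)²/20.03 + (22−13.35)²/13.35 + (8−10.62)²/10.62 + (29−27.31)²/27.31 + (9−18.21)²/18.21 + (22−14.48)²/14.48 = 20.1807
df = 4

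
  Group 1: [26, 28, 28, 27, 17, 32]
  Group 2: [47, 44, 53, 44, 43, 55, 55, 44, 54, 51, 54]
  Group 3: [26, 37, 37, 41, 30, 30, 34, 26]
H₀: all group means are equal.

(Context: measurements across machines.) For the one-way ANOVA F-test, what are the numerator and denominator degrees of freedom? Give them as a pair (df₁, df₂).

k = 3 groups, N = 25 total
df = (k−1, N−k) = (3−1, 25−3) = (2, 22)

degrees of freedom = [2, 22]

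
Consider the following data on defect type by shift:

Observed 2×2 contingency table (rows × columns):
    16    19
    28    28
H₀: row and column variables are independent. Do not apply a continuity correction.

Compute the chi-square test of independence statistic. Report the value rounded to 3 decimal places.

test statistic = 0.158

Row totals [35, 56], col totals [44, 47], n=91
χ² = (16−16.92)²/16.92 + (19−18.08)²/18.08 + (28−27.08)²/27.08 + (28−28.92)²/28.92 = 0.1584
df = 1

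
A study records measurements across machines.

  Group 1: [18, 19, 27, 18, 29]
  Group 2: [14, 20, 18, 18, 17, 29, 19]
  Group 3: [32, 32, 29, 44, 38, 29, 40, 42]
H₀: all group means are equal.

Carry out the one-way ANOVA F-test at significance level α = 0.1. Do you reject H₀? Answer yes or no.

Group means [22.20, 19.29, 35.75], grand mean 26.600
SSB = Σnᵢ(x̄ᵢ−x̄)² = 1141.071; SSW = ΣΣ(x−x̄ᵢ)² = 495.729
MSB = 1141.071/2 = 570.5357; MSW = 495.729/17 = 29.1605
F = MSB/MSW = 19.5654
df = (2, 17)
p-value (upper-tail) = 0.00004
At α=0.1: p < α → reject H₀

reject H₀: yes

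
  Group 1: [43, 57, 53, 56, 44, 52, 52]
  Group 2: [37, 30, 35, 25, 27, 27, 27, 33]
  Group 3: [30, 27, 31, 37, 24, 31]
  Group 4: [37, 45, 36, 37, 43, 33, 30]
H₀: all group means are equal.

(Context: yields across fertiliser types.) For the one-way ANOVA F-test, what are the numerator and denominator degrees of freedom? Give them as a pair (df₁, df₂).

k = 4 groups, N = 28 total
df = (k−1, N−k) = (4−1, 28−4) = (3, 24)

degrees of freedom = [3, 24]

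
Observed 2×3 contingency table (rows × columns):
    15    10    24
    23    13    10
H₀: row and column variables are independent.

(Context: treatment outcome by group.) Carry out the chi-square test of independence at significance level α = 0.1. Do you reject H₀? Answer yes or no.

reject H₀: yes

Row totals [49, 46], col totals [38, 23, 34], n=95
χ² = (15−19.60)²/19.60 + (10−11.86)²/11.86 + (24−17.54)²/17.54 + (23−18.40)²/18.40 + (13−11.14)²/11.14 + (10−16.46)²/16.46 = 7.7532
df = 2
p-value (upper-tail) = 0.02072
At α=0.1: p < α → reject H₀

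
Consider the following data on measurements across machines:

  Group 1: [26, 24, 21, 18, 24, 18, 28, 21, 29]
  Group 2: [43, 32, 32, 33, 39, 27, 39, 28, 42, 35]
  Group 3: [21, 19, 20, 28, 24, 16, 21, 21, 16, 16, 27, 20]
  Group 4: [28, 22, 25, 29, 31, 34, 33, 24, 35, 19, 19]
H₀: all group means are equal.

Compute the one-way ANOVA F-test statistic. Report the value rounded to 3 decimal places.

test statistic = 16.810

Group means [23.22, 35.00, 20.75, 27.18], grand mean 26.357
SSB = Σnᵢ(x̄ᵢ−x̄)² = 1220.201; SSW = ΣΣ(x−x̄ᵢ)² = 919.442
MSB = 1220.201/3 = 406.7336; MSW = 919.442/38 = 24.1958
F = MSB/MSW = 16.8101
df = (3, 38)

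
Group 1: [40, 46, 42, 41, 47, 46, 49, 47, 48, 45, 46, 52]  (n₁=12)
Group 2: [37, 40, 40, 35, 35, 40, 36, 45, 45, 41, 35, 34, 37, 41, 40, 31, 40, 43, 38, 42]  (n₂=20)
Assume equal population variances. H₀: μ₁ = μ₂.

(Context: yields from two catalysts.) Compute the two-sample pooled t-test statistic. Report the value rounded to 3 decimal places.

test statistic = 5.303

x̄₁=45.750, s₁=3.415, n₁=12
x̄₂=38.750, s₂=3.726, n₂=20
s_p² = [11·3.415² + 19·3.726²]/30 = 13.0667
SE = √(s_p²·(1/12+1/20)) = 1.3199
t = (45.750−38.750)/1.3199 = 5.3033
df = 30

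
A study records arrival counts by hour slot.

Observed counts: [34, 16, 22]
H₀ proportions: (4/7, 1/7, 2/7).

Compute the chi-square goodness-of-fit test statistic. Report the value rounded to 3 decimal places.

test statistic = 4.514

n = 72; E_i = n·p_i = [41.14, 10.29, 20.57]
χ² = (34−41.14)²/41.14 + (16−10.29)²/10.29 + (22−20.57)²/20.57 = 4.5139
df = 2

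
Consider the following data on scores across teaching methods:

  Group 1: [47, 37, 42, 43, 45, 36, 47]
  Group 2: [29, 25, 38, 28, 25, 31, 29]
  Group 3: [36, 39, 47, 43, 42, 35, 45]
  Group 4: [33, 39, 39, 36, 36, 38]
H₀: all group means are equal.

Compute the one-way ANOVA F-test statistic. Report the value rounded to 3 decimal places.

Group means [42.43, 29.29, 41.00, 36.83], grand mean 37.407
SSB = Σnᵢ(x̄ᵢ−x̄)² = 730.542; SSW = ΣΣ(x−x̄ᵢ)² = 385.976
MSB = 730.542/3 = 243.5141; MSW = 385.976/23 = 16.7816
F = MSB/MSW = 14.5108
df = (3, 23)

test statistic = 14.511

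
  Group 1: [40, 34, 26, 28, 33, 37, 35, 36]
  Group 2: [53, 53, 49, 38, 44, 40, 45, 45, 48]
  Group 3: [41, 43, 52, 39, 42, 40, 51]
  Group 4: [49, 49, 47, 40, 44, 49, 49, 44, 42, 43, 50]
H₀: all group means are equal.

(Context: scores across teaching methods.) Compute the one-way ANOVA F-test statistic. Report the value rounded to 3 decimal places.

test statistic = 14.079

Group means [33.62, 46.11, 44.00, 46.00], grand mean 42.800
SSB = Σnᵢ(x̄ᵢ−x̄)² = 894.836; SSW = ΣΣ(x−x̄ᵢ)² = 656.764
MSB = 894.836/3 = 298.2787; MSW = 656.764/31 = 21.1859
F = MSB/MSW = 14.0791
df = (3, 31)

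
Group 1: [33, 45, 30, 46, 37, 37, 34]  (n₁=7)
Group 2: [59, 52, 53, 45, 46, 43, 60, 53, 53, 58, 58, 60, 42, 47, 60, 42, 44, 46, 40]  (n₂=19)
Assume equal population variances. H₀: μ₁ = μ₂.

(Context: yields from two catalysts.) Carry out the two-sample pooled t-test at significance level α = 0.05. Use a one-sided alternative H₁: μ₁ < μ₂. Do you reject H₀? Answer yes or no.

x̄₁=37.429, s₁=6.024, n₁=7
x̄₂=50.579, s₂=7.121, n₂=19
s_p² = [6·6.024² + 18·7.121²]/24 = 47.0977
SE = √(s_p²·(1/7+1/19)) = 3.0343
t = (37.429−50.579)/3.0343 = -4.3339
df = 24
p-value (one-sided, H₁ less) = 0.00011
At α=0.05: p < α → reject H₀

reject H₀: yes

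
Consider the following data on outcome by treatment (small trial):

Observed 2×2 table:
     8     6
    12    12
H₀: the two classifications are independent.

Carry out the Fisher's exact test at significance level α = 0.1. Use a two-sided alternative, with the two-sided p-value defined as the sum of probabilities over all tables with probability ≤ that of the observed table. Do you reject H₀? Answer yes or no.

reject H₀: no

Margins: r₁=14, r₂=24, c₁=20, c₂=18, n=38
p_obs = C(14,8)·C(24,12)/C(38,20); sum pmf over tables with pmf ≤ p_obs
p-value (two-sided) = 0.74487
At α=0.1: p ≥ α → fail to reject H₀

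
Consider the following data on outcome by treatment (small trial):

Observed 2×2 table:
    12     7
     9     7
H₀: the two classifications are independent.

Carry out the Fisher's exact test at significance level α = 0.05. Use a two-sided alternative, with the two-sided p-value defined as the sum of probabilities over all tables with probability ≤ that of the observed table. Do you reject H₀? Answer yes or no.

reject H₀: no

Margins: r₁=19, r₂=16, c₁=21, c₂=14, n=35
p_obs = C(19,12)·C(16,9)/C(35,21); sum pmf over tables with pmf ≤ p_obs
p-value (two-sided) = 0.73911
At α=0.05: p ≥ α → fail to reject H₀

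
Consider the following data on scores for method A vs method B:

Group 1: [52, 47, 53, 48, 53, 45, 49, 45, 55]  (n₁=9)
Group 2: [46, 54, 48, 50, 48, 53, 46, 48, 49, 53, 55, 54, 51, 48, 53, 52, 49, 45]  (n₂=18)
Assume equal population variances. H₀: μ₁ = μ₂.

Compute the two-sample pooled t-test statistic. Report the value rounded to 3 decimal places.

test statistic = -0.329

x̄₁=49.667, s₁=3.708, n₁=9
x̄₂=50.111, s₂=3.104, n₂=18
s_p² = [8·3.708² + 17·3.104²]/25 = 10.9511
SE = √(s_p²·(1/9+1/18)) = 1.3510
t = (49.667−50.111)/1.3510 = -0.3290
df = 25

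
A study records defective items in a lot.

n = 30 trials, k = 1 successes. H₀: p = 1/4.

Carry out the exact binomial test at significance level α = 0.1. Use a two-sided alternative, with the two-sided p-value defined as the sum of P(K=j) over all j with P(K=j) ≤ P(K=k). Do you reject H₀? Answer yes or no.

reject H₀: yes

Exact binomial: n=30, k=1, p₀=1/4=0.2500
P(X=j) = C(n,j)·p₀^j·(1−p₀)^(n−j); p = Σ P(X=j) over j with P(X=j) ≤ P(X=1)
p-value (two-sided) = 0.00278
At α=0.1: p < α → reject H₀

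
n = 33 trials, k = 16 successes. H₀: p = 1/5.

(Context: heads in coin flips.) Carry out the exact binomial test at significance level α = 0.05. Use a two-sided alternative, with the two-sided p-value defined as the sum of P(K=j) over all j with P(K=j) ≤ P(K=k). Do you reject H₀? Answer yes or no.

Exact binomial: n=33, k=16, p₀=1/5=0.2000
P(X=j) = C(n,j)·p₀^j·(1−p₀)^(n−j); p = Σ P(X=j) over j with P(X=j) ≤ P(X=16)
p-value (two-sided) = 0.00023
At α=0.05: p < α → reject H₀

reject H₀: yes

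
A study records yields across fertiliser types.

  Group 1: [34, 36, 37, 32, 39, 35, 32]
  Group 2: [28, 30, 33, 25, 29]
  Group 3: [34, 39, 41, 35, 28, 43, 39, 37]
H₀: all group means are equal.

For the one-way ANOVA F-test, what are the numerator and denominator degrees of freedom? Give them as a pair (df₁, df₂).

k = 3 groups, N = 20 total
df = (k−1, N−k) = (3−1, 20−3) = (2, 17)

degrees of freedom = [2, 17]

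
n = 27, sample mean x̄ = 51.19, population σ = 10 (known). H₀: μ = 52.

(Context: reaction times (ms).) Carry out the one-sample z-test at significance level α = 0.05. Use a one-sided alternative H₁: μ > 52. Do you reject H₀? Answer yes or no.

SE = σ/√n = 10/√27 = 1.9245
z = (x̄−μ₀)/SE = (51.19−52)/1.9245 = -0.4209
p-value (one-sided, H₁ greater) = 0.66308
At α=0.05: p ≥ α → fail to reject H₀

reject H₀: no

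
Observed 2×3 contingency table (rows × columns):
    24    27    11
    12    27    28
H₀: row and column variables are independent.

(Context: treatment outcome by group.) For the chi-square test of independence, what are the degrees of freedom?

df = (r−1)(c−1) = (2−1)·(3−1) = 2

degrees of freedom = 2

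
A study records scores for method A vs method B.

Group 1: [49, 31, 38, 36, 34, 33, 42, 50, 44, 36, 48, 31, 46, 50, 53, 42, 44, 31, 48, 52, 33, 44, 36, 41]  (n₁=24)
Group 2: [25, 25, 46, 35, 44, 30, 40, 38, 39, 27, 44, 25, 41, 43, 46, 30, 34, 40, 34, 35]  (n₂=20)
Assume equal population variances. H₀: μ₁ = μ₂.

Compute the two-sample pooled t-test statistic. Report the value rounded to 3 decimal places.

test statistic = 2.425

x̄₁=41.333, s₁=7.227, n₁=24
x̄₂=36.050, s₂=7.156, n₂=20
s_p² = [23·7.227² + 19·7.156²]/42 = 51.7687
SE = √(s_p²·(1/24+1/20)) = 2.1784
t = (41.333−36.050)/2.1784 = 2.4253
df = 42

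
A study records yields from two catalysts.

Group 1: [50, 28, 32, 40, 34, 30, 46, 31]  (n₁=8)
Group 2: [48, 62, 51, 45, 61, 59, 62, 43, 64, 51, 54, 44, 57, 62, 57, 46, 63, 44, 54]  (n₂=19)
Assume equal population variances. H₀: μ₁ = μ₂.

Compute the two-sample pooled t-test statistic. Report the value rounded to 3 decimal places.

test statistic = -5.525

x̄₁=36.375, s₁=8.070, n₁=8
x̄₂=54.053, s₂=7.397, n₂=19
s_p² = [7·8.070² + 18·7.397²]/25 = 57.6329
SE = √(s_p²·(1/8+1/19)) = 3.1996
t = (36.375−54.053)/3.1996 = -5.5250
df = 25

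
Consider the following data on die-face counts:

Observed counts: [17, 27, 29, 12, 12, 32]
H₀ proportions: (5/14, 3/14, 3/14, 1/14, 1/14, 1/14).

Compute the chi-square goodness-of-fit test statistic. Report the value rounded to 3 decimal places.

n = 129; E_i = n·p_i = [46.07, 27.64, 27.64, 9.21, 9.21, 9.21]
χ² = (17−46.07)²/46.07 + (27−27.64)²/27.64 + (29−27.64)²/27.64 + (12−9.21)²/9.21 + (12−9.21)²/9.21 + (32−9.21)²/9.21 = 76.4563
df = 5

test statistic = 76.456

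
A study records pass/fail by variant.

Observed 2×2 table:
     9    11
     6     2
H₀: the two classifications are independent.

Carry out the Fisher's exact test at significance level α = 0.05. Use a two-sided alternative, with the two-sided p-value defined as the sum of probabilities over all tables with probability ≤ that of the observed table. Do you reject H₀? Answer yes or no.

reject H₀: no

Margins: r₁=20, r₂=8, c₁=15, c₂=13, n=28
p_obs = C(20,9)·C(8,6)/C(28,15); sum pmf over tables with pmf ≤ p_obs
p-value (two-sided) = 0.22126
At α=0.05: p ≥ α → fail to reject H₀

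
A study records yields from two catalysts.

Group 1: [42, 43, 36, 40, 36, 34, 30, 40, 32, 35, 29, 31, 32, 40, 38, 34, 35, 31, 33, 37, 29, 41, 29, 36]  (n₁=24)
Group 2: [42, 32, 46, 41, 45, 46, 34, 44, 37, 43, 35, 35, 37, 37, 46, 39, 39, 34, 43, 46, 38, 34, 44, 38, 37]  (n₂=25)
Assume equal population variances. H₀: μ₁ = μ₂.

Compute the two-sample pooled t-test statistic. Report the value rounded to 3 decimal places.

test statistic = -3.606

x̄₁=35.125, s₁=4.317, n₁=24
x̄₂=39.680, s₂=4.516, n₂=25
s_p² = [23·4.317² + 24·4.516²]/47 = 19.5333
SE = √(s_p²·(1/24+1/25)) = 1.2630
t = (35.125−39.680)/1.2630 = -3.6064
df = 47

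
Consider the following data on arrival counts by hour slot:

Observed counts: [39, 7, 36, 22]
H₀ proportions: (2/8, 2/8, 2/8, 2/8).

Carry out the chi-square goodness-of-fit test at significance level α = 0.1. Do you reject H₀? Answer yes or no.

reject H₀: yes

n = 104; E_i = n·p_i = [26.00, 26.00, 26.00, 26.00]
χ² = (39−26.00)²/26.00 + (7−26.00)²/26.00 + (36−26.00)²/26.00 + (22−26.00)²/26.00 = 24.8462
df = 3
p-value (upper-tail) = 0.00002
At α=0.1: p < α → reject H₀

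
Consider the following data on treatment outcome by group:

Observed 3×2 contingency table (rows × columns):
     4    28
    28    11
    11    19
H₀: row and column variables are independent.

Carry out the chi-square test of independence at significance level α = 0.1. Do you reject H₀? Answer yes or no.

reject H₀: yes

Row totals [32, 39, 30], col totals [43, 58], n=101
χ² = (4−13.62)²/13.62 + (28−18.38)²/18.38 + (28−16.60)²/16.60 + (11−22.40)²/22.40 + (11−12.77)²/12.77 + (19−17.23)²/17.23 = 25.8868
df = 2
p-value (upper-tail) = 0.00000
At α=0.1: p < α → reject H₀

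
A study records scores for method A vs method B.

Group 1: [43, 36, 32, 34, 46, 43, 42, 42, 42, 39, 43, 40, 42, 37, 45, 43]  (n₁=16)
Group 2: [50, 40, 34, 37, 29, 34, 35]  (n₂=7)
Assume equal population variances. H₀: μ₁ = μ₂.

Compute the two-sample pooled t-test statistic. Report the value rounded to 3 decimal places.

test statistic = 1.614

x̄₁=40.562, s₁=3.949, n₁=16
x̄₂=37.000, s₂=6.633, n₂=7
s_p² = [15·3.949² + 6·6.633²]/21 = 23.7113
SE = √(s_p²·(1/16+1/7)) = 2.2066
t = (40.562−37.000)/2.2066 = 1.6144
df = 21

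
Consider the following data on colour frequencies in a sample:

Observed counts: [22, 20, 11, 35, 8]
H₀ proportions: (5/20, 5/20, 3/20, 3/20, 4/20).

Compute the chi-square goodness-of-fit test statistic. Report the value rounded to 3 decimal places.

test statistic = 37.639

n = 96; E_i = n·p_i = [24.00, 24.00, 14.40, 14.40, 19.20]
χ² = (22−24.00)²/24.00 + (20−24.00)²/24.00 + (11−14.40)²/14.40 + (35−14.40)²/14.40 + (8−19.20)²/19.20 = 37.6389
df = 4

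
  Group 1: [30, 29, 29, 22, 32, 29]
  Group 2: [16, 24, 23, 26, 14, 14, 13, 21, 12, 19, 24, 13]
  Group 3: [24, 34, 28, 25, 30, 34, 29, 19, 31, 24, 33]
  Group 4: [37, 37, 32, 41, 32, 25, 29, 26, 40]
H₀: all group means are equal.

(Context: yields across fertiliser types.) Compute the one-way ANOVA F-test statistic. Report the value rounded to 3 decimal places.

test statistic = 16.927

Group means [28.50, 18.25, 28.27, 33.22], grand mean 26.316
SSB = Σnᵢ(x̄ᵢ−x̄)² = 1280.723; SSW = ΣΣ(x−x̄ᵢ)² = 857.487
MSB = 1280.723/3 = 426.9077; MSW = 857.487/34 = 25.2202
F = MSB/MSW = 16.9272
df = (3, 34)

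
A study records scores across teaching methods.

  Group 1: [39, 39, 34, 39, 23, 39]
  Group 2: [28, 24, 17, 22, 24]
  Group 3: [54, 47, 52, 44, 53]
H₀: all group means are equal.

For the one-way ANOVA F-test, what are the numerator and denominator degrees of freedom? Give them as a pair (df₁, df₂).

k = 3 groups, N = 16 total
df = (k−1, N−k) = (3−1, 16−3) = (2, 13)

degrees of freedom = [2, 13]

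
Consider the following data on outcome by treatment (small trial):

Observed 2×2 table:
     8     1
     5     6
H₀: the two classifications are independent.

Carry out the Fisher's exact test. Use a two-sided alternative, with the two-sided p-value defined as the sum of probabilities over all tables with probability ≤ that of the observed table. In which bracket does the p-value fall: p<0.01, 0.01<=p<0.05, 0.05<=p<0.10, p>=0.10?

p-value bracket: 0.05<=p<0.10

Margins: r₁=9, r₂=11, c₁=13, c₂=7, n=20
p_obs = C(9,8)·C(11,5)/C(20,13); sum pmf over tables with pmf ≤ p_obs
p-value (two-sided) = 0.07028
→ bracket: 0.05<=p<0.10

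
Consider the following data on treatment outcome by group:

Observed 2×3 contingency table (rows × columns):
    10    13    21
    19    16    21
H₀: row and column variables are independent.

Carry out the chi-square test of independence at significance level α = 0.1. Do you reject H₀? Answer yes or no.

Row totals [44, 56], col totals [29, 29, 42], n=100
χ² = (10−12.76)²/12.76 + (13−12.76)²/12.76 + (21−18.48)²/18.48 + (19−16.24)²/16.24 + (16−16.24)²/16.24 + (21−23.52)²/23.52 = 1.6878
df = 2
p-value (upper-tail) = 0.43004
At α=0.1: p ≥ α → fail to reject H₀

reject H₀: no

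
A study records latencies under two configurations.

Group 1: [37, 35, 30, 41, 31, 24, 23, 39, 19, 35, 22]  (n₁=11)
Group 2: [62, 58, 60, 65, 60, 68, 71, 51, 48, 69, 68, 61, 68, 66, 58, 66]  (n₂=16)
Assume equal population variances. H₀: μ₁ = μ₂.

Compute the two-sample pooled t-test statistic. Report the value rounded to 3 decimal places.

test statistic = -11.740

x̄₁=30.545, s₁=7.541, n₁=11
x̄₂=62.438, s₂=6.501, n₂=16
s_p² = [10·7.541² + 15·6.501²]/25 = 48.1066
SE = √(s_p²·(1/11+1/16)) = 2.7166
t = (30.545−62.438)/2.7166 = -11.7396
df = 25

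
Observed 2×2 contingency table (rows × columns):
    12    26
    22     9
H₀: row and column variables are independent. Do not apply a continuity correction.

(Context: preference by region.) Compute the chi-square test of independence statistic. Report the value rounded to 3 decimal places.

Row totals [38, 31], col totals [34, 35], n=69
χ² = (12−18.72)²/18.72 + (26−19.28)²/19.28 + (22−15.28)²/15.28 + (9−15.72)²/15.72 = 10.5972
df = 1

test statistic = 10.597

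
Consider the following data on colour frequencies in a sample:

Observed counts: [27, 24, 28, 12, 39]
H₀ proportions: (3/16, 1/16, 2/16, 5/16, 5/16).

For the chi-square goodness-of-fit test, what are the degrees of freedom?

df = k − 1 = 5 − 1 = 4

degrees of freedom = 4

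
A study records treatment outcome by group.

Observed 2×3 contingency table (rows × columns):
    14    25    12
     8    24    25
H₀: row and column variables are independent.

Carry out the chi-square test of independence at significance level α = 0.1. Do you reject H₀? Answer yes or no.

reject H₀: yes

Row totals [51, 57], col totals [22, 49, 37], n=108
χ² = (14−10.39)²/10.39 + (25−23.14)²/23.14 + (12−17.47)²/17.47 + (8−11.61)²/11.61 + (24−25.86)²/25.86 + (25−19.53)²/19.53 = 5.9092
df = 2
p-value (upper-tail) = 0.05210
At α=0.1: p < α → reject H₀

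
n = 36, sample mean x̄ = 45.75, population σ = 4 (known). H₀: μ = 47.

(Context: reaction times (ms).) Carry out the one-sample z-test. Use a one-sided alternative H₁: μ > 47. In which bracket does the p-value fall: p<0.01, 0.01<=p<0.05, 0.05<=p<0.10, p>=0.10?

p-value bracket: p>=0.10

SE = σ/√n = 4/√36 = 0.6667
z = (x̄−μ₀)/SE = (45.75−47)/0.6667 = -1.8750
p-value (one-sided, H₁ greater) = 0.96960
→ bracket: p>=0.10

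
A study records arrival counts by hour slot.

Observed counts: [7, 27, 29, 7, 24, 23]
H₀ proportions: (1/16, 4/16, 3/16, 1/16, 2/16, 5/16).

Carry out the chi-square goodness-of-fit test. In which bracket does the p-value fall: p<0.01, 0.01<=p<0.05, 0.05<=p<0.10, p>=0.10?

p-value bracket: 0.01<=p<0.05

n = 117; E_i = n·p_i = [7.31, 29.25, 21.94, 7.31, 14.62, 36.56]
χ² = (7−7.31)²/7.31 + (27−29.25)²/29.25 + (29−21.94)²/21.94 + (7−7.31)²/7.31 + (24−14.62)²/14.62 + (23−36.56)²/36.56 = 13.5140
df = 5
p-value (upper-tail) = 0.01901
→ bracket: 0.01<=p<0.05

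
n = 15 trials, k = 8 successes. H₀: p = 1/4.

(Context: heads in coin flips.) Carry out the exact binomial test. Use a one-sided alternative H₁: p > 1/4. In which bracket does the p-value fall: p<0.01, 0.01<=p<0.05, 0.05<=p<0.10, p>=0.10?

Exact binomial: n=15, k=8, p₀=1/4=0.2500
P(X≥8) from Σ C(n,i)·p₀^i·(1−p₀)^(n−i)
p-value (one-sided, H₁ greater) = 0.01730
→ bracket: 0.01<=p<0.05

p-value bracket: 0.01<=p<0.05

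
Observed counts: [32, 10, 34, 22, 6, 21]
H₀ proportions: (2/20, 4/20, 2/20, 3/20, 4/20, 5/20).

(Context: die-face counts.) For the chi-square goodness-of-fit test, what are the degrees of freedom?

df = k − 1 = 6 − 1 = 5

degrees of freedom = 5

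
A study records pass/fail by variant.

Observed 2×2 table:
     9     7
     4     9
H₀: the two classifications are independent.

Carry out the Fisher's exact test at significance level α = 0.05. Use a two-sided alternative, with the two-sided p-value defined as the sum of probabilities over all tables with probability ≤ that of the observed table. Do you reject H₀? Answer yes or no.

Margins: r₁=16, r₂=13, c₁=13, c₂=16, n=29
p_obs = C(16,9)·C(13,4)/C(29,13); sum pmf over tables with pmf ≤ p_obs
p-value (two-sided) = 0.26417
At α=0.05: p ≥ α → fail to reject H₀

reject H₀: no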